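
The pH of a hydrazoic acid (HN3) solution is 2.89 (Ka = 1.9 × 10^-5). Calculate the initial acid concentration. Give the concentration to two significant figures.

C₀ = 8.9 × 10^-2 M

[H+] = 10^(-2.89) = 1.29 × 10^-3 M = x
Ka = x²/(C₀ − x) ⇒ C₀ = x + x²/Ka
C₀ = 1.29 × 10^-3 + (1.29 × 10^-3)²/(1.9 × 10^-5) = 8.89 × 10^-2 M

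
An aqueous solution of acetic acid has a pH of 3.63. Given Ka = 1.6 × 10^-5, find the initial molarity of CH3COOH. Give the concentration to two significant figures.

[H+] = 10^(-3.63) = 2.34 × 10^-4 M = x
Ka = x²/(C₀ − x) ⇒ C₀ = x + x²/Ka
C₀ = 2.34 × 10^-4 + (2.34 × 10^-4)²/(1.6 × 10^-5) = 3.66 × 10^-3 M

C₀ = 3.7 × 10^-3 M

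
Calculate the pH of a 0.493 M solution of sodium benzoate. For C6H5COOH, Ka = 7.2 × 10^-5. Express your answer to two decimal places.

C6H5COO- is the conjugate base of the weak acid C6H5COOH.
Kb = Kw/Ka = 1.0×10^-14 / 7.2 × 10^-5 = 1.39 × 10^-10
Kb = [OH-]²/(0.493 − [OH-]) = 1.39 × 10^-10
Since Kb ≪ C₀, [OH-] ≈ √(Kb·C₀) = 8.28 × 10^-6 M.
Check: 0.0017% ionized — well under 5%, approximation valid.
pOH = 5.08, so pH = 14.00 − pOH = 8.92

pH = 8.92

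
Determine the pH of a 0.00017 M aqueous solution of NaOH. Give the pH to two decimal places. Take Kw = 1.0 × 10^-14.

NaOH is a strong base; [OH-] = 0.00017 M.
pOH = -log(0.00017) = 3.77
pH = 14.00 - 3.77 = 10.23

pH = 10.23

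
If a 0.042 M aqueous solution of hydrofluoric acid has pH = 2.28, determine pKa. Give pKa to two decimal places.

pKa = 3.13

[H+] = 10^(-2.28) = 5.25 × 10^-3 M
At equilibrium [HA] = 0.042 − 5.25 × 10^-3 = 3.68 × 10^-2 M
Ka = [H+][A-]/[HA] = (5.25 × 10^-3)² / 3.68 × 10^-2 = 7.49 × 10^-4
pKa = -log(7.49 × 10^-4) = 3.13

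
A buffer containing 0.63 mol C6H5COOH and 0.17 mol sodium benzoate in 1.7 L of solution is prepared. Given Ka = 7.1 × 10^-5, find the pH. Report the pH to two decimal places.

pKa = −log(7.1 × 10^-5) = 4.149
Henderson–Hasselbalch: pH = pKa + log([C6H5COO-]/[C6H5COOH]) = 4.149 + log(0.17/0.63)
pH = 4.149 + (-0.569) = 3.58

pH = 3.58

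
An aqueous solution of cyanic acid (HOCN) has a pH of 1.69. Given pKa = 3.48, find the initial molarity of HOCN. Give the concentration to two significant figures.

C₀ = 1.3 M

[H+] = 10^(-1.69) = 2.04 × 10^-2 M = x
Ka = 10^(−3.48) = 3.31 × 10^-4
Ka = x²/(C₀ − x) ⇒ C₀ = x + x²/Ka
C₀ = 2.04 × 10^-2 + (2.04 × 10^-2)²/(3.31 × 10^-4) = 1.28 M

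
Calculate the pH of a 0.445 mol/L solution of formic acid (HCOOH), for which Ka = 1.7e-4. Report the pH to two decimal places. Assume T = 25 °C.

pH = 2.06

HCOOH ⇌ HCOO- + H+
From the ICE table, Ka = x²/(0.445 − x) = 1.7 × 10^-4.
Since Ka ≪ C₀, x ≈ √(Ka·C₀) = 8.70 × 10^-3 M.
pH = −log[H+] = −log(8.70 × 10^-3) = 2.06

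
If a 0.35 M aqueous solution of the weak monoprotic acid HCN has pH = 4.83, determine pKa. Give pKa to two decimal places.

[H+] = 10^(-4.83) = 1.48 × 10^-5 M
At equilibrium [HA] = 0.35 − 1.48 × 10^-5 = 3.50 × 10^-1 M
Ka = [H+][A-]/[HA] = (1.48 × 10^-5)² / 3.50 × 10^-1 = 6.26 × 10^-10
pKa = -log(6.26 × 10^-10) = 9.20

pKa = 9.20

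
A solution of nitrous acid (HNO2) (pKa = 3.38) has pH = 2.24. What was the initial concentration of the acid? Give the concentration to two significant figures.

[H+] = 10^(-2.24) = 5.75 × 10^-3 M = x
Ka = 10^(−3.38) = 4.17 × 10^-4
Ka = x²/(C₀ − x) ⇒ C₀ = x + x²/Ka
C₀ = 5.75 × 10^-3 + (5.75 × 10^-3)²/(4.17 × 10^-4) = 8.50 × 10^-2 M

C₀ = 8.5 × 10^-2 M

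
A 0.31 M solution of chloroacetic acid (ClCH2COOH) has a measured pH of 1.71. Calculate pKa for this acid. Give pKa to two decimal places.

pKa = 2.88

[H+] = 10^(-1.71) = 1.95 × 10^-2 M
At equilibrium [HA] = 0.31 − 1.95 × 10^-2 = 2.90 × 10^-1 M
Ka = [H+][A-]/[HA] = (1.95 × 10^-2)² / 2.90 × 10^-1 = 1.31 × 10^-3
pKa = -log(1.31 × 10^-3) = 2.88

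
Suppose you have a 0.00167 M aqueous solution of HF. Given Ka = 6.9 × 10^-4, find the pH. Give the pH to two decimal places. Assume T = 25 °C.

HF ⇌ F- + H+
From the ICE table, Ka = [H+]²/(0.00167 − [H+]) = 6.9 × 10^-4.
The 5% rule fails; solving [H+]² + Ka·[H+] − Ka·C₀ = 0 exactly:
[H+] = [−0.00069 + √(0.00069² + 4.61e-06)]/2 = 7.83 × 10^-4 M
pH = −log(7.83 × 10^-4) = 3.11

pH = 3.11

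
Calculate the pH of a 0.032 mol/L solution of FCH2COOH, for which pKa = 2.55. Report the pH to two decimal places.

FCH2COOH ⇌ FCH2COO- + H+
Ka = 10^(−2.55) = 2.82 × 10^-3
Ka = x²/(0.032 − x) = 2.82 × 10^-3
The 5% rule fails; solving x² + Ka·x − Ka·C₀ = 0 exactly:
x = (−Ka + √(Ka² + 4·Ka·C₀))/2 = 8.19 × 10^-3 M
pH = −log[H+] = −log(8.19 × 10^-3) = 2.09

pH = 2.09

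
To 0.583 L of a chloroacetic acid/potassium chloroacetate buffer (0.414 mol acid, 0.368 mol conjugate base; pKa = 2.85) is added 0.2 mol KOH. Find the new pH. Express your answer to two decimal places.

pH = 3.27

OH- converts ClCH2COOH to ClCH2COO-: ClCH2COOH → 0.214 mol, ClCH2COO- → 0.568 mol.
pH = pKa + log(n_ClCH2COO-/n_ClCH2COOH) = 2.85 + log(0.568/0.214) = 2.85 + (+0.424)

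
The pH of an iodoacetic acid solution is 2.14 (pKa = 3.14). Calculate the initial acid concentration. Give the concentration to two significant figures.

[H+] = 10^(-2.14) = 7.24 × 10^-3 M = x
Ka = 10^(−3.14) = 7.24 × 10^-4
Ka = x²/(C₀ − x) ⇒ C₀ = x + x²/Ka
C₀ = 7.24 × 10^-3 + (7.24 × 10^-3)²/(7.24 × 10^-4) = 7.96 × 10^-2 M

C₀ = 8.0 × 10^-2 M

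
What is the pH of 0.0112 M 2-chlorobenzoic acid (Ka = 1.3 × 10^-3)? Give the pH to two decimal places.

pH = 2.49

ClC6H4COOH ⇌ ClC6H4COO- + H+
From the ICE table, Ka = x²/(0.0112 − x) = 1.3 × 10^-3.
The 5% rule fails; solving x² + Ka·x − Ka·C₀ = 0 exactly:
x = [−0.0013 + √(0.0013² + 5.82e-05)]/2 = 3.22 × 10^-3 M
pH = −log(3.22 × 10^-3) = 2.49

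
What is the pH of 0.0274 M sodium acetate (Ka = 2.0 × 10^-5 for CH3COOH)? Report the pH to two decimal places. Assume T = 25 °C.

CH3COO- is the conjugate base of the weak acid CH3COOH.
Kb = Kw/Ka = 1.0×10^-14 / 2.0 × 10^-5 = 5.00 × 10^-10
Let x = [OH-] at equilibrium. Kb = x²/(0.0274 − x).
Since Kb ≪ C₀, x ≈ √(Kb·C₀) = 3.70 × 10^-6 M.
(x/C₀ = 0.014% < 5%, so the approximation holds.)
pOH = 5.43, so pH = 14.00 − pOH = 8.57

pH = 8.57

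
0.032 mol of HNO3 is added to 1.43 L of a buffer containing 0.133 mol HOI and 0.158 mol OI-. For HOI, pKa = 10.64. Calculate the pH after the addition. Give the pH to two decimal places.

Added H+ converts OI- to HOI: HOI → 0.165 mol, OI- → 0.126 mol.
pH = pKa + log([A⁻]/[HA]) = 10.64 + log(0.126/0.165) = 10.64 -0.117

pH = 10.52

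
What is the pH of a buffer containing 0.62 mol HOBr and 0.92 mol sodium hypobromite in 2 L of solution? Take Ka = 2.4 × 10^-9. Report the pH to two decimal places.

pH = 8.79

pKa = −log(2.4 × 10^-9) = 8.620
Using pH = pKa + log([base]/[acid]) with [base]/[acid] = 0.92/0.62:
pH = 8.620 + (+0.171) = 8.79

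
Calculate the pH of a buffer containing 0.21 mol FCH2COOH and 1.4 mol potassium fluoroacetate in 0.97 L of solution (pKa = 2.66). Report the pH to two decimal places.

pH = 3.48

Using pH = pKa + log([base]/[acid]) with [base]/[acid] = 1.4/0.21:
pH = 2.66 + (+0.824) = 3.48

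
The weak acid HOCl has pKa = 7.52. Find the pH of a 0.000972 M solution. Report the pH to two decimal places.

pH = 5.27

HOCl ⇌ OCl- + H+
Ka = 10^(−7.52) = 3.02 × 10^-8
Let x = [H+] at equilibrium. Ka = x²/(0.000972 − x).
Neglecting x in the denominator: x = √(3.02 × 10^-8 × 0.000972) = 5.42 × 10^-6 M
pH = −log(5.42 × 10^-6) = 5.27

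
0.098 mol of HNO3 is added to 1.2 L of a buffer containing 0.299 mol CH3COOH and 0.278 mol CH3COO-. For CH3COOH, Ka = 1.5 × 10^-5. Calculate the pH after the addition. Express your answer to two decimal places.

pH = 4.48

Added H+ converts CH3COO- to CH3COOH: CH3COOH → 0.397 mol, CH3COO- → 0.18 mol.
pKa = −log(1.5 × 10^-5) = 4.824
pH = pKa + log([A⁻]/[HA]) = 4.824 + log(0.18/0.397) = 4.824 -0.344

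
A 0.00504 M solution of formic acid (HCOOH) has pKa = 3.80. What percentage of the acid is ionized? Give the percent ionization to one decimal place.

HCOOH ⇌ HCOO- + H+; let x = [H+] at equilibrium.
Ka = 10^(−3.80) = 1.58 × 10^-4
Solve x² + 0.000158x − 7.96e-07 = 0 → x = 8.17 × 10^-4 M
Fraction ionized = 8.17 × 10^-4 / 0.00504 = 0.1621 → 16.2%

16.2%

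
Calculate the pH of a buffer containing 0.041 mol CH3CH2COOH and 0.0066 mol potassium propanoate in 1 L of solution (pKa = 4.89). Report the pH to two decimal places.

pH = pKa + log([A⁻]/[HA]) = 4.89 + log(0.0066/0.041)
pH = 4.89 + (-0.793) = 4.10

pH = 4.10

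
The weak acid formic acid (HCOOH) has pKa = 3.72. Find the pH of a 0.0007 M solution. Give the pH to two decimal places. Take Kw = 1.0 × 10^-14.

HCOOH ⇌ HCOO- + H+
Ka = 10^(−3.72) = 1.91 × 10^-4
Ka = [H+]²/(0.0007 − [H+]) = 1.91 × 10^-4
[H+] is not negligible relative to C₀; solve [H+]² + 0.000191·[H+] − 1.34e-07 = 0.
[H+] = (−Ka + √(Ka² + 4·Ka·C₀))/2 = 2.82 × 10^-4 M
pH = −log[H+] = −log(2.82 × 10^-4) = 3.55

pH = 3.55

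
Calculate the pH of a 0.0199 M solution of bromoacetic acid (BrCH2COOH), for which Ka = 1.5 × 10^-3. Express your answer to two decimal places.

BrCH2COOH ⇌ BrCH2COO- + H+
Ka = [H+]²/(0.0199 − [H+]) = 1.5 × 10^-3
The 5% rule fails; solving [H+]² + Ka·[H+] − Ka·C₀ = 0 exactly:
[H+] = [−0.0015 + √(0.0015² + 0.000119)]/2 = 4.76 × 10^-3 M
pH = −log[H+] = −log(4.76 × 10^-3) = 2.32

pH = 2.32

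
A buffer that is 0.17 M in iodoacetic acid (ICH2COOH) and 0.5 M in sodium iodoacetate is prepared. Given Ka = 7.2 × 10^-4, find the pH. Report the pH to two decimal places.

pH = 3.61

pKa = −log(7.2 × 10^-4) = 3.143
Using pH = pKa + log([base]/[acid]) with [base]/[acid] = 0.5/0.17:
pH = 3.143 + (+0.469) = 3.61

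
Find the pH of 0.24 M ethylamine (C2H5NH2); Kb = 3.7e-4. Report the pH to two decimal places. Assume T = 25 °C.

C2H5NH2 + H2O ⇌ C2H5NH3+ + OH-
Kb = [OH-]²/(0.24 − [OH-]) = 3.7 × 10^-4
Assume [OH-] ≪ 0.24: [OH-] ≈ √(3.7 × 10^-4 × 0.24) = 9.42 × 10^-3 M
pOH = −log(9.42 × 10^-3) = 2.03; pH = 14.00 − 2.03 = 11.97

pH = 11.97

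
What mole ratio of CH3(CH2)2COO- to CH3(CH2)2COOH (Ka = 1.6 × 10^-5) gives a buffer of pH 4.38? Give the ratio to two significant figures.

pKa = -log(1.6 × 10^-5) = 4.796
pH = pKa + log(r) ⇒ log(r) = 4.38 − 4.796 = -0.416
r = [CH3(CH2)2COO-]/[CH3(CH2)2COOH] = 10^(-0.416) = 0.384

ratio = 0.38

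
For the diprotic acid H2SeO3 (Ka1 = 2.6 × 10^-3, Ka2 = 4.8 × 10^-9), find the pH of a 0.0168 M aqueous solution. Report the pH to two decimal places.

Since Ka1 ≫ Ka2, the first ionization dominates [H+].
Ka1 = x²/(0.0168 − x) = 2.6 × 10^-3
Solving the quadratic: x = (−Ka1 + √(Ka1² + 4·Ka1·C₀))/2 = 5.44 × 10^-3 M
pH = −log(5.44 × 10^-3) = 2.26

pH = 2.26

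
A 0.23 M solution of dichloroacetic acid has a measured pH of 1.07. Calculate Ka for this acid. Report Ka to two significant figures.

Ka = 5.0 × 10^-2

[H+] = 10^(-1.07) = 8.51 × 10^-2 M
At equilibrium [HA] = 0.23 − 8.51 × 10^-2 = 1.45 × 10^-1 M
Ka = [H+][A-]/[HA] = (8.51 × 10^-2)² / 1.45 × 10^-1 = 5.0 × 10^-2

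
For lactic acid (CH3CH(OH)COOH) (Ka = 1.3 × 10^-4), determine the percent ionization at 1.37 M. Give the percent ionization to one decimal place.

1.0%

CH3CH(OH)COOH ⇌ CH3CH(OH)COO- + H+; let x = [H+] at equilibrium.
x ≈ √(Ka·C₀) = √(1.3 × 10^-4 × 1.37) = 1.33 × 10^-2 M
% ionization = x/C₀ × 100% = 1.33 × 10^-2/1.37 × 100% = 1.0%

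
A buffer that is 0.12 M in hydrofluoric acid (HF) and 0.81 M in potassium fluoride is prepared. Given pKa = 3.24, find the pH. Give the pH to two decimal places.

Henderson–Hasselbalch: pH = pKa + log([F-]/[HF]) = 3.24 + log(0.81/0.12)
pH = 3.24 + (+0.829) = 4.07

pH = 4.07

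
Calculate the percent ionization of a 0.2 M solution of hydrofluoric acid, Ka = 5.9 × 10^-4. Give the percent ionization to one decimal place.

HF ⇌ F- + H+; let x = [H+] at equilibrium.
Ka = x²/(C₀ − x); solving the quadratic gives x = 1.06 × 10^-2 M.
Fraction ionized = 1.06 × 10^-2 / 0.2 = 0.0530 → 5.3%

5.3%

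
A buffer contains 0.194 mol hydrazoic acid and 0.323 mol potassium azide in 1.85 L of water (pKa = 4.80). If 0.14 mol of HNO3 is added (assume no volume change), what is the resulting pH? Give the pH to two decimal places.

After neutralization: n(HN3) = 0.334 mol, n(N3-) = 0.183 mol.
Henderson–Hasselbalch with mole ratio 0.183/0.334: pH = 4.80 + (-0.261)

pH = 4.54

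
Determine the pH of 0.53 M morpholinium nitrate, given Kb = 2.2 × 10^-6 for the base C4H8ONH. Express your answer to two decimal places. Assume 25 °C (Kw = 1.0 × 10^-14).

C4H8ONH2+ is the conjugate acid of the weak base C4H8ONH.
Ka = Kw/Kb = 1.0×10^-14 / 2.2 × 10^-6 = 4.55 × 10^-9
From the ICE table, Ka = [H+]²/(0.53 − [H+]) = 4.55 × 10^-9.
Assume [H+] ≪ 0.53: [H+] ≈ √(4.55 × 10^-9 × 0.53) = 4.91 × 10^-5 M
pH = −log(4.91 × 10^-5) = 4.31

pH = 4.31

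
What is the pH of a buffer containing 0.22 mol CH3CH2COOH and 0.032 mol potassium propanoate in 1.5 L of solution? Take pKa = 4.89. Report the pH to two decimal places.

pH = pKa + log([A⁻]/[HA]) = 4.89 + log(0.032/0.22)
pH = 4.89 + (-0.837) = 4.05

pH = 4.05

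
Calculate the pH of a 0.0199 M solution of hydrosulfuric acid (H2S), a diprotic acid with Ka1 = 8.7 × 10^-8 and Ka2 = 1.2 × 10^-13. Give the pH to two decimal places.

pH = 4.38

Ka1 ≫ Ka2, so treat the first dissociation as the only significant source of H+.
Ka1 = x²/(0.0199 − x) = 8.7 × 10^-8
x ≈ √(8.7 × 10^-8 × 0.0199) = 4.16 × 10^-5 M
pH = −log(4.16 × 10^-5) = 4.38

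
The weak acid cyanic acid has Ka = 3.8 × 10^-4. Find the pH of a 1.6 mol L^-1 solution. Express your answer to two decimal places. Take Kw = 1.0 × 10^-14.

HOCN ⇌ OCN- + H+
From the ICE table, Ka = x²/(1.6 − x) = 3.8 × 10^-4.
Since Ka ≪ C₀, x ≈ √(Ka·C₀) = 2.47 × 10^-2 M.
pH = −log(2.47 × 10^-2) = 1.61

pH = 1.61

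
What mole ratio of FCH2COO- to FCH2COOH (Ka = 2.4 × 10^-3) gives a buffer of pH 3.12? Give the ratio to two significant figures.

ratio = 3.2

pKa = -log(2.4 × 10^-3) = 2.620
pH = pKa + log(r) ⇒ log(r) = 3.12 − 2.620 = +0.500
r = [FCH2COO-]/[FCH2COOH] = 10^(+0.500) = 3.16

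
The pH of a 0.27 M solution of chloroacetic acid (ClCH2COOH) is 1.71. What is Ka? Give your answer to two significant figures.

Ka = 1.5 × 10^-3

[H+] = 10^(-1.71) = 1.95 × 10^-2 M
At equilibrium [HA] = 0.27 − 1.95 × 10^-2 = 2.51 × 10^-1 M
Ka = [H+][A-]/[HA] = (1.95 × 10^-2)² / 2.51 × 10^-1 = 1.5 × 10^-3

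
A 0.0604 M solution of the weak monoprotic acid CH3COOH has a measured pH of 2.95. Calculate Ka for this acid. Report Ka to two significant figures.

Ka = 2.1 × 10^-5

[H+] = 10^(-2.95) = 1.12 × 10^-3 M
At equilibrium [HA] = 0.0604 − 1.12 × 10^-3 = 5.93 × 10^-2 M
Ka = [H+][A-]/[HA] = (1.12 × 10^-3)² / 5.93 × 10^-2 = 2.1 × 10^-5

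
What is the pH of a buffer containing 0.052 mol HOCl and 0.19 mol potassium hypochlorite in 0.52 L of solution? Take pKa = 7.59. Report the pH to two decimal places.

pH = 8.15

Henderson–Hasselbalch: pH = pKa + log([OCl-]/[HOCl]) = 7.59 + log(0.19/0.052)
pH = 7.59 + (+0.563) = 8.15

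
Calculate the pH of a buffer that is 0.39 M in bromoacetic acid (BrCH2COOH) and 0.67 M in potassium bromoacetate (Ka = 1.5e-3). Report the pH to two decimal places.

pKa = −log(1.5 × 10^-3) = 2.824
Using pH = pKa + log([base]/[acid]) with [base]/[acid] = 0.67/0.39:
pH = 2.824 + (+0.235) = 3.06

pH = 3.06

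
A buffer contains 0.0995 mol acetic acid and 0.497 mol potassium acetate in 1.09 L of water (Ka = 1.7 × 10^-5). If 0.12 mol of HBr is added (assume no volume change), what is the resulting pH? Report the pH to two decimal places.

pH = 5.00

After neutralization: n(CH3COOH) = 0.22 mol, n(CH3COO-) = 0.377 mol.
pKa = −log(1.7 × 10^-5) = 4.770
pH = pKa + log([A⁻]/[HA]) = 4.770 + log(0.377/0.22) = 4.770 +0.234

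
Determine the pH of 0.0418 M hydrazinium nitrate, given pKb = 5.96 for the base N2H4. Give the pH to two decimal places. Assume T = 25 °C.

pH = 4.71

N2H5+ is the conjugate acid of the weak base N2H4.
Kb = 10^(−5.96) = 1.10 × 10^-6
Ka = Kw/Kb = 1.0×10^-14 / 1.10 × 10^-6 = 9.09 × 10^-9
Let x = [H+] at equilibrium. Ka = x²/(0.0418 − x).
Since Ka ≪ C₀, x ≈ √(Ka·C₀) = 1.95 × 10^-5 M.
pH = −log(1.95 × 10^-5) = 4.71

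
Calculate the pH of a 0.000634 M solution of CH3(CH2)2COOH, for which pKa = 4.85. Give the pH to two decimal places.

CH3(CH2)2COOH ⇌ CH3(CH2)2COO- + H+
Ka = 10^(−4.85) = 1.41 × 10^-5
Ka = [H+]²/(0.000634 − [H+]) = 1.41 × 10^-5
The 5% rule fails; solving [H+]² + Ka·[H+] − Ka·C₀ = 0 exactly:
[H+] = [−1.41e-05 + √(1.41e-05² + 3.58e-08)]/2 = 8.78 × 10^-5 M
pH = −log[H+] = −log(8.78 × 10^-5) = 4.06

pH = 4.06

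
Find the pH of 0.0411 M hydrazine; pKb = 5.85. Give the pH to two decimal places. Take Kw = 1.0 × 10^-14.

pH = 10.38

N2H4 + H2O ⇌ N2H5+ + OH-
Kb = 10^(−5.85) = 1.41 × 10^-6
Kb = [OH-]²/(0.0411 − [OH-]) = 1.41 × 10^-6
Since Kb ≪ C₀, [OH-] ≈ √(Kb·C₀) = 2.41 × 10^-4 M.
pOH = −log(2.41 × 10^-4) = 3.62; pH = 14.00 − 3.62 = 10.38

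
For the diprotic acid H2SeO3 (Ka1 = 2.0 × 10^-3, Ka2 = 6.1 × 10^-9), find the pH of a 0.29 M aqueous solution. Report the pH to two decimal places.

pH = 1.64

Since Ka1 ≫ Ka2, the first ionization dominates [H+].
Ka1 = x²/(0.29 − x) = 2.0 × 10^-3
Solving the quadratic: x = (−Ka1 + √(Ka1² + 4·Ka1·C₀))/2 = 2.31 × 10^-2 M
pH = −log(2.31 × 10^-2) = 1.64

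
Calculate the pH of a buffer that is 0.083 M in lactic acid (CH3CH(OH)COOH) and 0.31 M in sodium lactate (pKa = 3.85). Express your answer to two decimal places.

Using pH = pKa + log([base]/[acid]) with [base]/[acid] = 0.31/0.083:
pH = 3.85 + (+0.572) = 4.42

pH = 4.42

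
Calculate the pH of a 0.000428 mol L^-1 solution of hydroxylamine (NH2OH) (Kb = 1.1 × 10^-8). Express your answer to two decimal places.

NH2OH + H2O ⇌ NH3OH+ + OH-
Kb = x²/(0.000428 − x) = 1.1 × 10^-8
Neglecting x in the denominator: x = √(1.1 × 10^-8 × 0.000428) = 2.17 × 10^-6 M
pOH = −log(2.17 × 10^-6) = 5.66; pH = 14.00 − 5.66 = 8.34

pH = 8.34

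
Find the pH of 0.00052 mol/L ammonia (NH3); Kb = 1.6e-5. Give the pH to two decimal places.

NH3 + H2O ⇌ NH4+ + OH-
Let x = [OH-] at equilibrium. Kb = x²/(0.00052 − x).
Here C₀/Kb ≈ 32.5, so the small-x approximation fails. Use the quadratic:
x = (−Kb + √(Kb² + 4·Kb·C₀))/2 = 8.36 × 10^-5 M
pOH = −log(8.36 × 10^-5) = 4.08; pH = 14.00 − 4.08 = 9.92

pH = 9.92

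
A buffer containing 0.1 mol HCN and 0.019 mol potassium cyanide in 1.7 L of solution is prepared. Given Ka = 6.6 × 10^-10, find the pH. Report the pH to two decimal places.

pH = 8.46

pKa = −log(6.6 × 10^-10) = 9.180
Henderson–Hasselbalch: pH = pKa + log([CN-]/[HCN]) = 9.180 + log(0.019/0.1)
pH = 9.180 + (-0.721) = 8.46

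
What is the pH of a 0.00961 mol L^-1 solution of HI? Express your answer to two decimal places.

pH = 2.02

HI is a strong acid and dissociates completely, so [H+] = 0.00961 M.
pH = -log(0.00961) = 2.02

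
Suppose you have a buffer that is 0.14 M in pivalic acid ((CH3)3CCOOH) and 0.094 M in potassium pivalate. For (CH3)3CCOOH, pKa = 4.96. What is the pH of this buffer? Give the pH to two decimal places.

pH = 4.79

pH = pKa + log([A⁻]/[HA]) = 4.96 + log(0.094/0.14)
pH = 4.96 + (-0.173) = 4.79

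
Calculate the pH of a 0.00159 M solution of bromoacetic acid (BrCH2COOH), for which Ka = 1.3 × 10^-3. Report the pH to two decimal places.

pH = 3.03

BrCH2COOH ⇌ BrCH2COO- + H+
Ka = [H+]²/(0.00159 − [H+]) = 1.3 × 10^-3
Here C₀/Ka ≈ 1.22, so the small-[H+] approximation fails. Use the quadratic:
[H+] = (−Ka + √(Ka² + 4·Ka·C₀))/2 = 9.28 × 10^-4 M
pH = −log(9.28 × 10^-4) = 3.03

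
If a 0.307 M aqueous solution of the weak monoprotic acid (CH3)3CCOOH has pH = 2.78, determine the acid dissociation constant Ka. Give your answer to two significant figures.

Ka = 9.0 × 10^-6

[H+] = 10^(-2.78) = 1.66 × 10^-3 M
At equilibrium [HA] = 0.307 − 1.66 × 10^-3 = 3.05 × 10^-1 M
Ka = [H+][A-]/[HA] = (1.66 × 10^-3)² / 3.05 × 10^-1 = 9.0 × 10^-6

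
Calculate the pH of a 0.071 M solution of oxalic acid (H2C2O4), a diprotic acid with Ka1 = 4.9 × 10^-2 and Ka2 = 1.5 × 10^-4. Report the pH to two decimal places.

Since Ka1 ≫ Ka2, the first ionization dominates [H+].
Ka1 = x²/(0.071 − x) = 4.9 × 10^-2
Solving the quadratic: x = (−Ka1 + √(Ka1² + 4·Ka1·C₀))/2 = 3.94 × 10^-2 M
pH = −log(3.94 × 10^-2) = 1.40

pH = 1.40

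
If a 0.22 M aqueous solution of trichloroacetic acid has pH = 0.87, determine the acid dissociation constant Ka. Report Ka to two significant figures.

[H+] = 10^(-0.87) = 1.35 × 10^-1 M
At equilibrium [HA] = 0.22 − 1.35 × 10^-1 = 8.50 × 10^-2 M
Ka = [H+][A-]/[HA] = (1.35 × 10^-1)² / 8.50 × 10^-2 = 2.1 × 10^-1

Ka = 2.1 × 10^-1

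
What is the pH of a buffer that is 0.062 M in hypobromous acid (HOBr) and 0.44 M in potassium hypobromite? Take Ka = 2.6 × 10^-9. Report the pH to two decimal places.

pH = 9.44

pKa = −log(2.6 × 10^-9) = 8.585
Henderson–Hasselbalch: pH = pKa + log([OBr-]/[HOBr]) = 8.585 + log(0.44/0.062)
pH = 8.585 + (+0.851) = 9.44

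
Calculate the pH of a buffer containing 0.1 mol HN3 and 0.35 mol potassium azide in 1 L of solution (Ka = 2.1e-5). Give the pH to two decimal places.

pKa = −log(2.1 × 10^-5) = 4.678
pH = pKa + log([A⁻]/[HA]) = 4.678 + log(0.35/0.1)
pH = 4.678 + (+0.544) = 5.22

pH = 5.22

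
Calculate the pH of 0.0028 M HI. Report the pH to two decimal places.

HI is a strong acid and dissociates completely, so [H+] = 0.0028 M.
pH = -log(0.0028) = 2.55

pH = 2.55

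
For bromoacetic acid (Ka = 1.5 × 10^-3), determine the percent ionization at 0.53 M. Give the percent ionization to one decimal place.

5.2%

BrCH2COOH ⇌ BrCH2COO- + H+; let x = [H+] at equilibrium.
Solve x² + 0.0015x − 0.000795 = 0 → x = 2.75 × 10^-2 M
Fraction ionized = 2.75 × 10^-2 / 0.53 = 0.0519 → 5.2%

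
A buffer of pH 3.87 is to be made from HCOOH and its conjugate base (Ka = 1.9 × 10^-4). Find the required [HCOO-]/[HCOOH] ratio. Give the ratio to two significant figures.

ratio = 1.4

pKa = -log(1.9 × 10^-4) = 3.721
pH = pKa + log(r) ⇒ log(r) = 3.87 − 3.721 = +0.149
r = [HCOO-]/[HCOOH] = 10^(+0.149) = 1.41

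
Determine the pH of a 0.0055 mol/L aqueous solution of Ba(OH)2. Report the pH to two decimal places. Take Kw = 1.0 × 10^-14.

Ba(OH)2 is a strong base (each formula unit releases 2 OH-); [OH-] = 0.011 M.
pOH = -log(0.011) = 1.96
pH = 14.00 - 1.96 = 12.04

pH = 12.04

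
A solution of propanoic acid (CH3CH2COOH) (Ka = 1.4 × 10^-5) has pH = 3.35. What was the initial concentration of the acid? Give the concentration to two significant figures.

[H+] = 10^(-3.35) = 4.47 × 10^-4 M = x
Ka = x²/(C₀ − x) ⇒ C₀ = x + x²/Ka
C₀ = 4.47 × 10^-4 + (4.47 × 10^-4)²/(1.4 × 10^-5) = 1.47 × 10^-2 M

C₀ = 1.5 × 10^-2 M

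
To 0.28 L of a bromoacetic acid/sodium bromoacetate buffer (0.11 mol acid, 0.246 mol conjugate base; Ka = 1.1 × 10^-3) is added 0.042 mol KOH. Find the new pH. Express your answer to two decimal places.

pH = 3.59

OH- converts BrCH2COOH to BrCH2COO-: BrCH2COOH → 0.068 mol, BrCH2COO- → 0.288 mol.
pKa = −log(1.1 × 10^-3) = 2.959
Henderson–Hasselbalch with mole ratio 0.288/0.068: pH = 2.959 + (+0.627)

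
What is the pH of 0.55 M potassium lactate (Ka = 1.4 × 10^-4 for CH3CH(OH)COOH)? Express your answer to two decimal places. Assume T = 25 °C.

pH = 8.80

CH3CH(OH)COO- is the conjugate base of the weak acid CH3CH(OH)COOH.
Kb = Kw/Ka = 1.0×10^-14 / 1.4 × 10^-4 = 7.14 × 10^-11
Kb = [OH-]²/(0.55 − [OH-]) = 7.14 × 10^-11
Neglecting [OH-] in the denominator: [OH-] = √(7.14 × 10^-11 × 0.55) = 6.27 × 10^-6 M
Check: 0.0011% ionized — well under 5%, approximation valid.
pOH = −log(6.27 × 10^-6) = 5.20; pH = 14.00 − 5.20 = 8.80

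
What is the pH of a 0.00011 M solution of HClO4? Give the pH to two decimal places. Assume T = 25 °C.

HClO4 is a strong acid and dissociates completely, so [H+] = 0.00011 M.
pH = -log(0.00011) = 3.96

pH = 3.96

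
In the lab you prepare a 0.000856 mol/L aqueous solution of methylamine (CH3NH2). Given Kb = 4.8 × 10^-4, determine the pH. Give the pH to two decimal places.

pH = 10.65

CH3NH2 + H2O ⇌ CH3NH3+ + OH-
From the ICE table, Kb = x²/(0.000856 − x) = 4.8 × 10^-4.
The 5% rule fails; solving x² + Kb·x − Kb·C₀ = 0 exactly:
x = (−Kb + √(Kb² + 4·Kb·C₀))/2 = 4.44 × 10^-4 M
pOH = 3.35, so pH = 14.00 − pOH = 10.65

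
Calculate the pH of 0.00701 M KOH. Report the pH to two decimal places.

KOH is a strong base; [OH-] = 0.00701 M.
pOH = -log(0.00701) = 2.15
pH = 14.00 - 2.15 = 11.85

pH = 11.85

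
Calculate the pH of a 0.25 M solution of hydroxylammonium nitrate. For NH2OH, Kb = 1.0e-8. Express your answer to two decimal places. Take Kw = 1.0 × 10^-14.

NH3OH+ is the conjugate acid of the weak base NH2OH.
Ka = Kw/Kb = 1.0×10^-14 / 1.0 × 10^-8 = 1.00 × 10^-6
Ka = [H+]²/(0.25 − [H+]) = 1.00 × 10^-6
Since Ka ≪ C₀, [H+] ≈ √(Ka·C₀) = 5.00 × 10^-4 M.
([H+]/C₀ = 0.2% < 5%, so the approximation holds.)
pH = −log[H+] = −log(5.00 × 10^-4) = 3.30

pH = 3.30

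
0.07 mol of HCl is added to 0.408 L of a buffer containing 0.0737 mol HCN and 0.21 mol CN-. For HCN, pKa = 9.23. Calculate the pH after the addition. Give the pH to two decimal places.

Added H+ converts CN- to HCN: HCN → 0.144 mol, CN- → 0.14 mol.
pH = pKa + log([A⁻]/[HA]) = 9.23 + log(0.14/0.144) = 9.23 -0.012

pH = 9.22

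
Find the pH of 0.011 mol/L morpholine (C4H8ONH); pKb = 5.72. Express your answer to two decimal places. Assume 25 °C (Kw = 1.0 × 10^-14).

C4H8ONH + H2O ⇌ C4H8ONH2+ + OH-
Kb = 10^(−5.72) = 1.91 × 10^-6
Kb = [OH-]²/(0.011 − [OH-]) = 1.91 × 10^-6
Since Kb ≪ C₀, [OH-] ≈ √(Kb·C₀) = 1.45 × 10^-4 M.
pOH = −log(1.45 × 10^-4) = 3.84; pH = 14.00 − 3.84 = 10.16

pH = 10.16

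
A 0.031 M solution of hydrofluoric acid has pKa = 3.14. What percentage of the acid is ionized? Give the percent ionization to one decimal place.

HF ⇌ F- + H+; let x = [H+] at equilibrium.
Ka = 10^(−3.14) = 7.24 × 10^-4
Solve x² + 0.000724x − 2.24e-05 = 0 → x = 4.39 × 10^-3 M
% ionization = x/C₀ × 100% = 4.39 × 10^-3/0.031 × 100% = 14.2%

14.2%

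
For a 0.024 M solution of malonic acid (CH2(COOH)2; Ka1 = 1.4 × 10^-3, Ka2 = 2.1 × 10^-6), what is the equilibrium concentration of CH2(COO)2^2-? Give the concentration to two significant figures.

First ionization gives [H+] ≈ [CH2(COOH)COO-] = 5.14 × 10^-3 M.
Second step: Ka2 = [H+][CH2(COO)2^2-]/[CH2(COOH)COO-] ≈ [CH2(COO)2^2-] (since [H+] ≈ [CH2(COOH)COO-]).
So [CH2(COO)2^2-] ≈ Ka2.

2.1 × 10^-6 M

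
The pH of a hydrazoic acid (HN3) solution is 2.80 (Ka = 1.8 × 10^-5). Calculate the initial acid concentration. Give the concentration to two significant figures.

C₀ = 1.4 × 10^-1 M

[H+] = 10^(-2.80) = 1.58 × 10^-3 M = x
Ka = x²/(C₀ − x) ⇒ C₀ = x + x²/Ka
C₀ = 1.58 × 10^-3 + (1.58 × 10^-3)²/(1.8 × 10^-5) = 1.40 × 10^-1 M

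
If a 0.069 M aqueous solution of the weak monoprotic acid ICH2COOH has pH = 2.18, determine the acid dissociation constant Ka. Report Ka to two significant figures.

[H+] = 10^(-2.18) = 6.61 × 10^-3 M
At equilibrium [HA] = 0.069 − 6.61 × 10^-3 = 6.24 × 10^-2 M
Ka = [H+][A-]/[HA] = (6.61 × 10^-3)² / 6.24 × 10^-2 = 7.0 × 10^-4

Ka = 7.0 × 10^-4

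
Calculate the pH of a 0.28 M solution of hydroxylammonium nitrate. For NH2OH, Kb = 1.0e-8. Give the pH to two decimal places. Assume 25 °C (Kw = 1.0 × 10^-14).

NH3OH+ is the conjugate acid of the weak base NH2OH.
Ka = Kw/Kb = 1.0×10^-14 / 1.0 × 10^-8 = 1.00 × 10^-6
From the ICE table, Ka = [H+]²/(0.28 − [H+]) = 1.00 × 10^-6.
Assume [H+] ≪ 0.28: [H+] ≈ √(1.00 × 10^-6 × 0.28) = 5.29 × 10^-4 M
([H+]/C₀ = 0.19% < 5%, so the approximation holds.)
pH = −log[H+] = −log(5.29 × 10^-4) = 3.28

pH = 3.28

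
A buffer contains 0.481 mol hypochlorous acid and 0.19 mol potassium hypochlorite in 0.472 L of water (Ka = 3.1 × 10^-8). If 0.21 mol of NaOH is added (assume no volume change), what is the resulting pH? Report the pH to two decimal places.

After neutralization: n(HOCl) = 0.271 mol, n(OCl-) = 0.4 mol.
pKa = −log(3.1 × 10^-8) = 7.509
pH = pKa + log(n_OCl-/n_HOCl) = 7.509 + log(0.4/0.271) = 7.509 + (+0.169)

pH = 7.68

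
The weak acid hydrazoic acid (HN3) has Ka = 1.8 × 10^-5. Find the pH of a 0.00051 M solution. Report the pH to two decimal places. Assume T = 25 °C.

HN3 ⇌ N3- + H+
Ka = [H+]²/(0.00051 − [H+]) = 1.8 × 10^-5
Here C₀/Ka ≈ 28.3, so the small-[H+] approximation fails. Use the quadratic:
[H+] = (−Ka + √(Ka² + 4·Ka·C₀))/2 = 8.72 × 10^-5 M
pH = −log[H+] = −log(8.72 × 10^-5) = 4.06

pH = 4.06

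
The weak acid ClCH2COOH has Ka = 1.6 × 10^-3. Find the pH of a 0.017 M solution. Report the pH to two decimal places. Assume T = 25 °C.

pH = 2.35

ClCH2COOH ⇌ ClCH2COO- + H+
Ka = x²/(0.017 − x) = 1.6 × 10^-3
x is not negligible relative to C₀; solve x² + 0.0016·x − 2.72e-05 = 0.
x = (−Ka + √(Ka² + 4·Ka·C₀))/2 = 4.48 × 10^-3 M
pH = −log(4.48 × 10^-3) = 2.35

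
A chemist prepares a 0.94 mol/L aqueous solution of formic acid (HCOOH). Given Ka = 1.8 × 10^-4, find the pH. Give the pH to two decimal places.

HCOOH ⇌ HCOO- + H+
Ka = [H+]²/(0.94 − [H+]) = 1.8 × 10^-4
Neglecting [H+] in the denominator: [H+] = √(1.8 × 10^-4 × 0.94) = 1.30 × 10^-2 M
Check: 1.4% ionized — well under 5%, approximation valid.
pH = −log(1.30 × 10^-2) = 1.89

pH = 1.89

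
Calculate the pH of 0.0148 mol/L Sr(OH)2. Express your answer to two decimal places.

pH = 12.47

Sr(OH)2 is a strong base (each formula unit releases 2 OH-); [OH-] = 0.0296 M.
pOH = -log(0.0296) = 1.53
pH = 14.00 - 1.53 = 12.47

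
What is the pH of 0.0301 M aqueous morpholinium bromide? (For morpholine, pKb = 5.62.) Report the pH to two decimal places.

C4H8ONH2+ is the conjugate acid of the weak base C4H8ONH.
Kb = 10^(−5.62) = 2.40 × 10^-6
Ka = Kw/Kb = 1.0×10^-14 / 2.40 × 10^-6 = 4.17 × 10^-9
From the ICE table, Ka = x²/(0.0301 − x) = 4.17 × 10^-9.
Assume x ≪ 0.0301: x ≈ √(4.17 × 10^-9 × 0.0301) = 1.12 × 10^-5 M
pH = −log(1.12 × 10^-5) = 4.95

pH = 4.95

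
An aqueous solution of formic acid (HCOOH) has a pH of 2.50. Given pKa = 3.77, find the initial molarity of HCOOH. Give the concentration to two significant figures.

C₀ = 6.2 × 10^-2 M

[H+] = 10^(-2.50) = 3.16 × 10^-3 M = x
Ka = 10^(−3.77) = 1.70 × 10^-4
Ka = x²/(C₀ − x) ⇒ C₀ = x + x²/Ka
C₀ = 3.16 × 10^-3 + (3.16 × 10^-3)²/(1.70 × 10^-4) = 6.19 × 10^-2 M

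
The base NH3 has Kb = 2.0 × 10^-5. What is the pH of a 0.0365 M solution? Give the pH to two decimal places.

pH = 10.93

NH3 + H2O ⇌ NH4+ + OH-
Let x = [OH-] at equilibrium. Kb = x²/(0.0365 − x).
Assume x ≪ 0.0365: x ≈ √(2.0 × 10^-5 × 0.0365) = 8.54 × 10^-4 M
Check: 2.3% ionized — well under 5%, approximation valid.
pOH = −log(8.54 × 10^-4) = 3.07; pH = 14.00 − 3.07 = 10.93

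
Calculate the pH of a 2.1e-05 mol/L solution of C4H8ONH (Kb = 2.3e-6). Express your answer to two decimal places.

C4H8ONH + H2O ⇌ C4H8ONH2+ + OH-
From the ICE table, Kb = [OH-]²/(2.1e-05 − [OH-]) = 2.3 × 10^-6.
The 5% rule fails; solving [OH-]² + Kb·[OH-] − Kb·C₀ = 0 exactly:
[OH-] = [−2.3e-06 + √(2.3e-06² + 1.93e-10)]/2 = 5.89 × 10^-6 M
pOH = −log(5.89 × 10^-6) = 5.23; pH = 14.00 − 5.23 = 8.77

pH = 8.77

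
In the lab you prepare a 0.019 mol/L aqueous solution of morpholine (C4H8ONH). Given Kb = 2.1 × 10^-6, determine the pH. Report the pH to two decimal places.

C4H8ONH + H2O ⇌ C4H8ONH2+ + OH-
From the ICE table, Kb = x²/(0.019 − x) = 2.1 × 10^-6.
Since Kb ≪ C₀, x ≈ √(Kb·C₀) = 2.00 × 10^-4 M.
Check: 1.1% ionized — well under 5%, approximation valid.
pOH = 3.70, so pH = 14.00 − pOH = 10.30

pH = 10.30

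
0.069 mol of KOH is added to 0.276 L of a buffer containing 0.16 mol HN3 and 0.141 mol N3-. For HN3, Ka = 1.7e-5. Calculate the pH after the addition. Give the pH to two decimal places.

After neutralization: n(HN3) = 0.091 mol, n(N3-) = 0.21 mol.
pKa = −log(1.7 × 10^-5) = 4.770
Henderson–Hasselbalch with mole ratio 0.21/0.091: pH = 4.770 + (+0.363)

pH = 5.13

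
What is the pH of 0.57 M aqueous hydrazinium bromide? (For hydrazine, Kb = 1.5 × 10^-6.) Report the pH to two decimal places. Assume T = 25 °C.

pH = 4.21

N2H5+ is the conjugate acid of the weak base N2H4.
Ka = Kw/Kb = 1.0×10^-14 / 1.5 × 10^-6 = 6.67 × 10^-9
From the ICE table, Ka = [H+]²/(0.57 − [H+]) = 6.67 × 10^-9.
Since Ka ≪ C₀, [H+] ≈ √(Ka·C₀) = 6.17 × 10^-5 M.
Check: 0.011% ionized — well under 5%, approximation valid.
pH = −log(6.17 × 10^-5) = 4.21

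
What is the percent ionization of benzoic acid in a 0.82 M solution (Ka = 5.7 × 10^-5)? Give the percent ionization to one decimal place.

0.8%

C6H5COOH ⇌ C6H5COO- + H+; let x = [H+] at equilibrium.
x ≈ √(Ka·C₀) = √(5.7 × 10^-5 × 0.82) = 6.84 × 10^-3 M
% ionization = x/C₀ × 100% = 6.84 × 10^-3/0.82 × 100% = 0.8%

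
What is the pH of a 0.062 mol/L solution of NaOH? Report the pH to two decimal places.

NaOH is a strong base; [OH-] = 0.062 M.
pOH = -log(0.062) = 1.21
pH = 14.00 - 1.21 = 12.79

pH = 12.79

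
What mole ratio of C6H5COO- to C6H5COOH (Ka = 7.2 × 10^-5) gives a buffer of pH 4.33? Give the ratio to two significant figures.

ratio = 1.5

pKa = -log(7.2 × 10^-5) = 4.143
pH = pKa + log(r) ⇒ log(r) = 4.33 − 4.143 = +0.187
r = [C6H5COO-]/[C6H5COOH] = 10^(+0.187) = 1.54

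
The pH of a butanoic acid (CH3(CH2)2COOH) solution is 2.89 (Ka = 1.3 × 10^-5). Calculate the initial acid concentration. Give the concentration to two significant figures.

[H+] = 10^(-2.89) = 1.29 × 10^-3 M = x
Ka = x²/(C₀ − x) ⇒ C₀ = x + x²/Ka
C₀ = 1.29 × 10^-3 + (1.29 × 10^-3)²/(1.3 × 10^-5) = 1.29 × 10^-1 M

C₀ = 1.3 × 10^-1 M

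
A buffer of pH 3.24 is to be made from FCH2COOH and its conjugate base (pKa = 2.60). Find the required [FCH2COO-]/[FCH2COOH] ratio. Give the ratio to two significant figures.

ratio = 4.4

pH = pKa + log(r) ⇒ log(r) = 3.24 − 2.60 = +0.64
r = [FCH2COO-]/[FCH2COOH] = 10^(+0.64) = 4.37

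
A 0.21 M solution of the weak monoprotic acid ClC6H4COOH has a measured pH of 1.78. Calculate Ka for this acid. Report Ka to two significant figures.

[H+] = 10^(-1.78) = 1.66 × 10^-2 M
At equilibrium [HA] = 0.21 − 1.66 × 10^-2 = 1.93 × 10^-1 M
Ka = [H+][A-]/[HA] = (1.66 × 10^-2)² / 1.93 × 10^-1 = 1.4 × 10^-3

Ka = 1.4 × 10^-3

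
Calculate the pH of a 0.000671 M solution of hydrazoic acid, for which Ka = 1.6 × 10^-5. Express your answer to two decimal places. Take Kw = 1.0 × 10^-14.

pH = 4.02

HN3 ⇌ N3- + H+
Ka = x²/(0.000671 − x) = 1.6 × 10^-5
x is not negligible relative to C₀; solve x² + 1.6e-05·x − 1.07e-08 = 0.
x = [−1.6e-05 + √(1.6e-05² + 4.29e-08)]/2 = 9.59 × 10^-5 M
pH = −log(9.59 × 10^-5) = 4.02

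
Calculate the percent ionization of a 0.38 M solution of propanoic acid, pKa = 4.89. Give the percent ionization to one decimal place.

CH3CH2COOH ⇌ CH3CH2COO- + H+; let x = [H+] at equilibrium.
Ka = 10^(−4.89) = 1.29 × 10^-5
x ≈ √(Ka·C₀) = √(1.29 × 10^-5 × 0.38) = 2.21 × 10^-3 M
Fraction ionized = 2.21 × 10^-3 / 0.38 = 0.0058 → 0.6%

0.6%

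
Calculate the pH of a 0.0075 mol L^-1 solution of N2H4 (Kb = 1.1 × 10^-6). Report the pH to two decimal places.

pH = 9.96

N2H4 + H2O ⇌ N2H5+ + OH-
Kb = x²/(0.0075 − x) = 1.1 × 10^-6
Neglecting x in the denominator: x = √(1.1 × 10^-6 × 0.0075) = 9.08 × 10^-5 M
Check: 1.2% ionized — well under 5%, approximation valid.
pOH = 4.04, so pH = 14.00 − pOH = 9.96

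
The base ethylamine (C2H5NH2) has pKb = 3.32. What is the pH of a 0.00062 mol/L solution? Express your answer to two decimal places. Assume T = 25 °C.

pH = 10.55

C2H5NH2 + H2O ⇌ C2H5NH3+ + OH-
Kb = 10^(−3.32) = 4.79 × 10^-4
From the ICE table, Kb = x²/(0.00062 − x) = 4.79 × 10^-4.
The 5% rule fails; solving x² + Kb·x − Kb·C₀ = 0 exactly:
x = [−0.000479 + √(0.000479² + 1.19e-06)]/2 = 3.56 × 10^-4 M
pOH = 3.45, so pH = 14.00 − pOH = 10.55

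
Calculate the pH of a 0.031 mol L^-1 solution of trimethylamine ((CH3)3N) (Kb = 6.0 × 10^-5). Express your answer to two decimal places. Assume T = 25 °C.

(CH3)3N + H2O ⇌ (CH3)3NH+ + OH-
From the ICE table, Kb = [OH-]²/(0.031 − [OH-]) = 6.0 × 10^-5.
Since Kb ≪ C₀, [OH-] ≈ √(Kb·C₀) = 1.36 × 10^-3 M.
pOH = 2.87, so pH = 14.00 − pOH = 11.13

pH = 11.13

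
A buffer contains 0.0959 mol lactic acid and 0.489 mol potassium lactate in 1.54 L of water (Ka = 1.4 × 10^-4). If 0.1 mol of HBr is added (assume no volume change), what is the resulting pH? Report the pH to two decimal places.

pH = 4.15

Added H+ converts CH3CH(OH)COO- to CH3CH(OH)COOH: CH3CH(OH)COOH → 0.196 mol, CH3CH(OH)COO- → 0.389 mol.
pKa = −log(1.4 × 10^-4) = 3.854
pH = pKa + log(n_CH3CH(OH)COO-/n_CH3CH(OH)COOH) = 3.854 + log(0.389/0.196) = 3.854 + (+0.298)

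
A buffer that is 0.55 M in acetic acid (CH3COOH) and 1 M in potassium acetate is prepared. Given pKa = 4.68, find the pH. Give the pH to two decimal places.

pH = 4.94

Using pH = pKa + log([base]/[acid]) with [base]/[acid] = 1/0.55:
pH = 4.68 + (+0.260) = 4.94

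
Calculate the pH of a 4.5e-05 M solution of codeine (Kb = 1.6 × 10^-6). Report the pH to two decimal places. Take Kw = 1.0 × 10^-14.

C18H21NO3 + H2O ⇌ C18H22NO3+ + OH-
From the ICE table, Kb = x²/(4.5e-05 − x) = 1.6 × 10^-6.
The 5% rule fails; solving x² + Kb·x − Kb·C₀ = 0 exactly:
x = (−Kb + √(Kb² + 4·Kb·C₀))/2 = 7.72 × 10^-6 M
pOH = 5.11, so pH = 14.00 − pOH = 8.89

pH = 8.89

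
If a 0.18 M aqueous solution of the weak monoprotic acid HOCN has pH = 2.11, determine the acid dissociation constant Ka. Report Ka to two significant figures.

Ka = 3.5 × 10^-4

[H+] = 10^(-2.11) = 7.76 × 10^-3 M
At equilibrium [HA] = 0.18 − 7.76 × 10^-3 = 1.72 × 10^-1 M
Ka = [H+][A-]/[HA] = (7.76 × 10^-3)² / 1.72 × 10^-1 = 3.5 × 10^-4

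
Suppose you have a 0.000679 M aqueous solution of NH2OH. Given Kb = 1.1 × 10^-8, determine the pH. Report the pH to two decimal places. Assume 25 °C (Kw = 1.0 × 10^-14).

pH = 8.44

NH2OH + H2O ⇌ NH3OH+ + OH-
Kb = x²/(0.000679 − x) = 1.1 × 10^-8
Since Kb ≪ C₀, x ≈ √(Kb·C₀) = 2.73 × 10^-6 M.
pOH = −log(2.73 × 10^-6) = 5.56; pH = 14.00 − 5.56 = 8.44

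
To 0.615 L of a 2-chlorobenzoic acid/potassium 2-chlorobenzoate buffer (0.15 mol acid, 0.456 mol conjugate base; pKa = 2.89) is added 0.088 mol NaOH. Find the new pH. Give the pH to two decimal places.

pH = 3.83

OH- converts ClC6H4COOH to ClC6H4COO-: ClC6H4COOH → 0.062 mol, ClC6H4COO- → 0.544 mol.
Henderson–Hasselbalch with mole ratio 0.544/0.062: pH = 2.89 + (+0.943)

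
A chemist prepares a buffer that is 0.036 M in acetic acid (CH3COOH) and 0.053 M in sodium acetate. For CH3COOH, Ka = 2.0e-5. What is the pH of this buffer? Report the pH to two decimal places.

pH = 4.87

pKa = −log(2.0 × 10^-5) = 4.699
Henderson–Hasselbalch: pH = pKa + log([CH3COO-]/[CH3COOH]) = 4.699 + log(0.053/0.036)
pH = 4.699 + (+0.168) = 4.87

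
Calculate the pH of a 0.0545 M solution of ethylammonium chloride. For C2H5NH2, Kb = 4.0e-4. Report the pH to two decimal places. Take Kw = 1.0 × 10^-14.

C2H5NH3+ is the conjugate acid of the weak base C2H5NH2.
Ka = Kw/Kb = 1.0×10^-14 / 4.0 × 10^-4 = 2.50 × 10^-11
Ka = [H+]²/(0.0545 − [H+]) = 2.50 × 10^-11
Assume [H+] ≪ 0.0545: [H+] ≈ √(2.50 × 10^-11 × 0.0545) = 1.17 × 10^-6 M
([H+]/C₀ = 0.0021% < 5%, so the approximation holds.)
pH = −log(1.17 × 10^-6) = 5.93

pH = 5.93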